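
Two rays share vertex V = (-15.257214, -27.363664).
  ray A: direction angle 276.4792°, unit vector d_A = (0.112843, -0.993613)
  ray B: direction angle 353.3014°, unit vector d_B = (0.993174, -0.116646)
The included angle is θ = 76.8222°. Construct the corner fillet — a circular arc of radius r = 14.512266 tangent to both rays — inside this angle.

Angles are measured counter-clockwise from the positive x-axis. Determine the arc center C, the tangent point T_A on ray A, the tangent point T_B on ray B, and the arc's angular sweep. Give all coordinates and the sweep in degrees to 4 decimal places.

bisector direction at 314.8903° = (0.705752,-0.708459)
center distance |VC| = r/sin(θ/2) = 14.512266/sin(38.4111°) = 23.357920
C = V + |VC|·bis = (1.2277,-43.9118)
T_A = V + ((C−V)·d_A)·d_A = V + 18.3026·d_A = (-13.1919,-45.5494)
T_B = V + ((C−V)·d_B)·d_B = V + 18.3026·d_B = (2.9205,-29.4986)
sweep = 180° − θ = 103.1778°

center=(1.2277,-43.9118) T_A=(-13.1919,-45.5494) T_B=(2.9205,-29.4986) sweep=103.1778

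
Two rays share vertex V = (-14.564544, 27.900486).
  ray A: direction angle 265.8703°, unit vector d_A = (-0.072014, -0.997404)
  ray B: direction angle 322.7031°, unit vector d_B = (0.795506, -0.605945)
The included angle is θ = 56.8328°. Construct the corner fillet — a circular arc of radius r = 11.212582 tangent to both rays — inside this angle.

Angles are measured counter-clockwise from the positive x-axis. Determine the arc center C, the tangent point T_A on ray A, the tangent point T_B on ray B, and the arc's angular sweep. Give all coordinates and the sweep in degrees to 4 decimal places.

bisector direction at 294.2867° = (0.411303,-0.911499)
center distance |VC| = r/sin(θ/2) = 11.212582/sin(28.4164°) = 23.561984
C = V + |VC|·bis = (-4.8734,6.4238)
T_A = V + ((C−V)·d_A)·d_A = V + 20.7231·d_A = (-16.0569,7.2312)
T_B = V + ((C−V)·d_B)·d_B = V + 20.7231·d_B = (1.9208,15.3434)
sweep = 180° − θ = 123.1672°

center=(-4.8734,6.4238) T_A=(-16.0569,7.2312) T_B=(1.9208,15.3434) sweep=123.1672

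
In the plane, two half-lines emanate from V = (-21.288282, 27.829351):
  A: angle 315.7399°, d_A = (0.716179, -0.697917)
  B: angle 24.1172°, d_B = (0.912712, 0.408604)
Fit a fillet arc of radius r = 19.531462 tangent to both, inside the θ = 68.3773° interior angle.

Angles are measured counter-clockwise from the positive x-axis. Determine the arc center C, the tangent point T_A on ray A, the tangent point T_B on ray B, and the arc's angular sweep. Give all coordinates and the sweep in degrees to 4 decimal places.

center=(12.9346,21.7509) T_A=(-0.6968,7.7629) T_B=(4.9539,39.5775) sweep=111.6227

bisector direction at 349.9285° = (0.984590,-0.174876)
center distance |VC| = r/sin(θ/2) = 19.531462/sin(34.1887°) = 34.758468
C = V + |VC|·bis = (12.9346,21.7509)
T_A = V + ((C−V)·d_A)·d_A = V + 28.7519·d_A = (-0.6968,7.7629)
T_B = V + ((C−V)·d_B)·d_B = V + 28.7519·d_B = (4.9539,39.5775)
sweep = 180° − θ = 111.6227°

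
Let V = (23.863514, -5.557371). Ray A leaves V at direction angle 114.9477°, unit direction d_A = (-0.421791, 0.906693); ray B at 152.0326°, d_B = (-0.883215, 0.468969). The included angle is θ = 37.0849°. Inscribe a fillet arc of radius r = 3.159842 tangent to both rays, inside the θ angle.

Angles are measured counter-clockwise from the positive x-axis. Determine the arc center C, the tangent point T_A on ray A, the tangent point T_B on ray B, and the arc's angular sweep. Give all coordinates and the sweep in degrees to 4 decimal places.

bisector direction at 133.4901° = (-0.688230,0.725493)
center distance |VC| = r/sin(θ/2) = 3.159842/sin(18.5424°) = 9.936386
C = V + |VC|·bis = (17.0250,1.6514)
T_A = V + ((C−V)·d_A)·d_A = V + 9.4206·d_A = (19.8900,2.9842)
T_B = V + ((C−V)·d_B)·d_B = V + 9.4206·d_B = (15.5431,-1.1394)
sweep = 180° − θ = 142.9151°

center=(17.0250,1.6514) T_A=(19.8900,2.9842) T_B=(15.5431,-1.1394) sweep=142.9151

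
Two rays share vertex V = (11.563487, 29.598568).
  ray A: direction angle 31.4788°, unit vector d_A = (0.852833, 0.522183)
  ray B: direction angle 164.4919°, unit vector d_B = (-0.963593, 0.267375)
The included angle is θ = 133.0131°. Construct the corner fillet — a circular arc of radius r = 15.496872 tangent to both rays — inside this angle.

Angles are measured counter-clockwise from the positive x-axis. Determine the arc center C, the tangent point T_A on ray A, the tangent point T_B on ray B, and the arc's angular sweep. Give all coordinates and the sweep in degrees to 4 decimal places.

center=(9.2161,46.3323) T_A=(17.3083,33.1161) T_B=(5.0726,31.3996) sweep=46.9869

bisector direction at 97.9854° = (-0.138920,0.990304)
center distance |VC| = r/sin(θ/2) = 15.496872/sin(66.5066°) = 16.897586
C = V + |VC|·bis = (9.2161,46.3323)
T_A = V + ((C−V)·d_A)·d_A = V + 6.7361·d_A = (17.3083,33.1161)
T_B = V + ((C−V)·d_B)·d_B = V + 6.7361·d_B = (5.0726,31.3996)
sweep = 180° − θ = 46.9869°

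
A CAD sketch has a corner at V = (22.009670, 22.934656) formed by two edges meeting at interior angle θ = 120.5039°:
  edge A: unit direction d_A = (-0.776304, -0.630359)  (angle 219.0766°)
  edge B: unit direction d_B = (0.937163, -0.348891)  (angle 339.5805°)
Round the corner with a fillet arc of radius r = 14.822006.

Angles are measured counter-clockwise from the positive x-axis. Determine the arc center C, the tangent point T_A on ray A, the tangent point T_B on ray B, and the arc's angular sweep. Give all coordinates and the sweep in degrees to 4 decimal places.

center=(24.7769,6.0886) T_A=(15.4338,17.5950) T_B=(29.9482,19.9793) sweep=59.4961

bisector direction at 279.3286° = (0.162096,-0.986775)
center distance |VC| = r/sin(θ/2) = 14.822006/sin(60.2520°) = 17.071801
C = V + |VC|·bis = (24.7769,6.0886)
T_A = V + ((C−V)·d_A)·d_A = V + 8.4708·d_A = (15.4338,17.5950)
T_B = V + ((C−V)·d_B)·d_B = V + 8.4708·d_B = (29.9482,19.9793)
sweep = 180° − θ = 59.4961°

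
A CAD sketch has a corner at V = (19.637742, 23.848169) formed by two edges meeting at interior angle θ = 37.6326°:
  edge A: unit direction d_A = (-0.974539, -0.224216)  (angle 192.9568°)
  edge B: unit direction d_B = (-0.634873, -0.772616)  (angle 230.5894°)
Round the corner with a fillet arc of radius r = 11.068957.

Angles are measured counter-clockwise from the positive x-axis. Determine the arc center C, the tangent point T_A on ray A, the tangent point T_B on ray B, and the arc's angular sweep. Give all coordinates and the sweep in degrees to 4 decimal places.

bisector direction at 211.7731° = (-0.850140,-0.526557)
center distance |VC| = r/sin(θ/2) = 11.068957/sin(18.8163°) = 34.318624
C = V + |VC|·bis = (-9.5379,5.7775)
T_A = V + ((C−V)·d_A)·d_A = V + 32.4846·d_A = (-12.0197,16.5646)
T_B = V + ((C−V)·d_B)·d_B = V + 32.4846·d_B = (-0.9858,-1.2499)
sweep = 180° − θ = 142.3674°

center=(-9.5379,5.7775) T_A=(-12.0197,16.5646) T_B=(-0.9858,-1.2499) sweep=142.3674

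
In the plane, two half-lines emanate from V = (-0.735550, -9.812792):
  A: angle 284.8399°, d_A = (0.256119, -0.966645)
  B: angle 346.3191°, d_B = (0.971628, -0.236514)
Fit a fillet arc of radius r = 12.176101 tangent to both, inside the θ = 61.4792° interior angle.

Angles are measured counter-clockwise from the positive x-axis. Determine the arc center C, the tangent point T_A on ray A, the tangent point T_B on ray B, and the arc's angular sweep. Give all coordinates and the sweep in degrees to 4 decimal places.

center=(16.2784,-26.4860) T_A=(4.5084,-29.6045) T_B=(19.1582,-14.6553) sweep=118.5208

bisector direction at 315.5795° = (0.714222,-0.699919)
center distance |VC| = r/sin(θ/2) = 12.176101/sin(30.7396°) = 23.821596
C = V + |VC|·bis = (16.2784,-26.4860)
T_A = V + ((C−V)·d_A)·d_A = V + 20.4746·d_A = (4.5084,-29.6045)
T_B = V + ((C−V)·d_B)·d_B = V + 20.4746·d_B = (19.1582,-14.6553)
sweep = 180° − θ = 118.5208°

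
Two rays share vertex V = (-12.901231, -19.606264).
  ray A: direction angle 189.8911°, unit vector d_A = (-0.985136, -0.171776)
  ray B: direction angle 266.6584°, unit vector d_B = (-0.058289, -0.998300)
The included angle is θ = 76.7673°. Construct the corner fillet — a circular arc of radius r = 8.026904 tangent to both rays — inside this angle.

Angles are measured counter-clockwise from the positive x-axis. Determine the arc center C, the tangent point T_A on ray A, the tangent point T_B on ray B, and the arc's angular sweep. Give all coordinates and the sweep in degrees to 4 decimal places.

bisector direction at 228.2748° = (-0.665559,-0.746345)
center distance |VC| = r/sin(θ/2) = 8.026904/sin(38.3837°) = 12.927351
C = V + |VC|·bis = (-21.5052,-29.2545)
T_A = V + ((C−V)·d_A)·d_A = V + 10.1334·d_A = (-22.8840,-21.3469)
T_B = V + ((C−V)·d_B)·d_B = V + 10.1334·d_B = (-13.4919,-29.7224)
sweep = 180° − θ = 103.2327°

center=(-21.5052,-29.2545) T_A=(-22.8840,-21.3469) T_B=(-13.4919,-29.7224) sweep=103.2327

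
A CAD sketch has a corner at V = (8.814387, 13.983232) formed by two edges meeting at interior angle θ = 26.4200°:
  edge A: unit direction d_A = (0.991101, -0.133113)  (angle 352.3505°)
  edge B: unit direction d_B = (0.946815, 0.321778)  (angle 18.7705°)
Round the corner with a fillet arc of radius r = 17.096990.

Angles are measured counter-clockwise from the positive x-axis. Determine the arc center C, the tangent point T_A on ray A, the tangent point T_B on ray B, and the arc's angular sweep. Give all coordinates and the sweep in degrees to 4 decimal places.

bisector direction at 5.5605° = (0.995294,0.096897)
center distance |VC| = r/sin(θ/2) = 17.096990/sin(13.2100°) = 74.815907
C = V + |VC|·bis = (83.2782,21.2327)
T_A = V + ((C−V)·d_A)·d_A = V + 72.8362·d_A = (81.0024,4.2878)
T_B = V + ((C−V)·d_B)·d_B = V + 72.8362·d_B = (77.7768,37.4203)
sweep = 180° − θ = 153.5800°

center=(83.2782,21.2327) T_A=(81.0024,4.2878) T_B=(77.7768,37.4203) sweep=153.5800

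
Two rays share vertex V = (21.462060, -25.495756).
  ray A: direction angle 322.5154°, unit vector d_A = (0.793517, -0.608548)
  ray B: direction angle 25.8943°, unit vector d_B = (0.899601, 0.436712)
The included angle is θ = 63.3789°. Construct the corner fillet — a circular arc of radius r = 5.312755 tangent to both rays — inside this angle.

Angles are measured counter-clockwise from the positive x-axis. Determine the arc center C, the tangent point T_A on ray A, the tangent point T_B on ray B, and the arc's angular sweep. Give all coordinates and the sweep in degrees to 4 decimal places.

bisector direction at 354.2049° = (0.994889,-0.100972)
center distance |VC| = r/sin(θ/2) = 5.312755/sin(31.6895°) = 10.113466
C = V + |VC|·bis = (31.5238,-26.5169)
T_A = V + ((C−V)·d_A)·d_A = V + 8.6056·d_A = (28.2908,-30.7327)
T_B = V + ((C−V)·d_B)·d_B = V + 8.6056·d_B = (29.2037,-21.7376)
sweep = 180° − θ = 116.6211°

center=(31.5238,-26.5169) T_A=(28.2908,-30.7327) T_B=(29.2037,-21.7376) sweep=116.6211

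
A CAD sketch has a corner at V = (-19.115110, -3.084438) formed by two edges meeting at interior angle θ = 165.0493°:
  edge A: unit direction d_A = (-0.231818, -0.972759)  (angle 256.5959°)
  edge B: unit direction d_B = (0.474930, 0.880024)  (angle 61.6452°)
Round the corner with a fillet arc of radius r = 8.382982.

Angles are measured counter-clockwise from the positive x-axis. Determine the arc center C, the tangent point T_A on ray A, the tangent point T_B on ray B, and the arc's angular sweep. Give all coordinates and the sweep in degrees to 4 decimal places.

center=(-11.2155,-6.0978) T_A=(-19.3701,-4.1544) T_B=(-18.5927,-2.1164) sweep=14.9507

bisector direction at 339.1205° = (0.934332,-0.356403)
center distance |VC| = r/sin(θ/2) = 8.382982/sin(82.5246°) = 8.454840
C = V + |VC|·bis = (-11.2155,-6.0978)
T_A = V + ((C−V)·d_A)·d_A = V + 1.1000·d_A = (-19.3701,-4.1544)
T_B = V + ((C−V)·d_B)·d_B = V + 1.1000·d_B = (-18.5927,-2.1164)
sweep = 180° − θ = 14.9507°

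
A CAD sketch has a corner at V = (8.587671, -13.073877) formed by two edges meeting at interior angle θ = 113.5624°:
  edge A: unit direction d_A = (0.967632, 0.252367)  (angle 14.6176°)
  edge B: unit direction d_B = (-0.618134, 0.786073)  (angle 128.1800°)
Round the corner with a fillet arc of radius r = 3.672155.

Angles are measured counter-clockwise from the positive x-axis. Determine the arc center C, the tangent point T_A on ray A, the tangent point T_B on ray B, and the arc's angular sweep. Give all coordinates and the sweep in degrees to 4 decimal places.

center=(9.9878,-8.9137) T_A=(10.9145,-12.4670) T_B=(7.1012,-11.1836) sweep=66.4376

bisector direction at 71.3988° = (0.318979,0.947762)
center distance |VC| = r/sin(θ/2) = 3.672155/sin(56.7812°) = 4.389460
C = V + |VC|·bis = (9.9878,-8.9137)
T_A = V + ((C−V)·d_A)·d_A = V + 2.4047·d_A = (10.9145,-12.4670)
T_B = V + ((C−V)·d_B)·d_B = V + 2.4047·d_B = (7.1012,-11.1836)
sweep = 180° − θ = 66.4376°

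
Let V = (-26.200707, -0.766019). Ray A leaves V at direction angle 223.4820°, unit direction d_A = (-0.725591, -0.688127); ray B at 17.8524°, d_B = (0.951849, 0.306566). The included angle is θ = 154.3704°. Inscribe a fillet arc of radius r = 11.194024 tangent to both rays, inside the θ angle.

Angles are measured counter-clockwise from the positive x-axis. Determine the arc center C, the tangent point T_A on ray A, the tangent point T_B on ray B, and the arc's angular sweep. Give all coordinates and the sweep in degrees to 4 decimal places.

center=(-20.3453,-10.6404) T_A=(-28.0482,-2.5182) T_B=(-23.7771,0.0146) sweep=25.6296

bisector direction at 300.6672° = (0.510051,-0.860144)
center distance |VC| = r/sin(θ/2) = 11.194024/sin(77.1852°) = 11.479966
C = V + |VC|·bis = (-20.3453,-10.6404)
T_A = V + ((C−V)·d_A)·d_A = V + 2.5463·d_A = (-28.0482,-2.5182)
T_B = V + ((C−V)·d_B)·d_B = V + 2.5463·d_B = (-23.7771,0.0146)
sweep = 180° − θ = 25.6296°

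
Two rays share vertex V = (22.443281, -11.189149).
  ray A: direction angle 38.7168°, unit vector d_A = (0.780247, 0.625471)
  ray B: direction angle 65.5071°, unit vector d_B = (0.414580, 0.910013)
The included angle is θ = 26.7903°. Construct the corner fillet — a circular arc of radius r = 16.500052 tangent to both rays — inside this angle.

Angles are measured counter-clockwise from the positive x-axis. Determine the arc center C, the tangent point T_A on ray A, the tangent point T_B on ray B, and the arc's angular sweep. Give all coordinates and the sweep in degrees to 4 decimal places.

bisector direction at 52.1120° = (0.614121,0.789212)
center distance |VC| = r/sin(θ/2) = 16.500052/sin(13.3951°) = 71.223587
C = V + |VC|·bis = (66.1832,45.0214)
T_A = V + ((C−V)·d_A)·d_A = V + 69.2860·d_A = (76.5035,32.1473)
T_B = V + ((C−V)·d_B)·d_B = V + 69.2860·d_B = (51.1679,51.8620)
sweep = 180° − θ = 153.2097°

center=(66.1832,45.0214) T_A=(76.5035,32.1473) T_B=(51.1679,51.8620) sweep=153.2097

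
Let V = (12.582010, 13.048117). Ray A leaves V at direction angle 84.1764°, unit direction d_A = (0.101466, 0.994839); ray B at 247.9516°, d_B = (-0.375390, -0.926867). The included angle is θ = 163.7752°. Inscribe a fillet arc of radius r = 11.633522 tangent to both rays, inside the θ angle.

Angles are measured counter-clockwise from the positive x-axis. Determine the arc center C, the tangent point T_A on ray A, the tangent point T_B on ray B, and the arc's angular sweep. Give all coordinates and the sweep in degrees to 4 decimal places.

bisector direction at 166.0640° = (-0.970565,0.240838)
center distance |VC| = r/sin(θ/2) = 11.633522/sin(81.8876°) = 11.751114
C = V + |VC|·bis = (1.1768,15.8782)
T_A = V + ((C−V)·d_A)·d_A = V + 1.6583·d_A = (12.7503,14.6978)
T_B = V + ((C−V)·d_B)·d_B = V + 1.6583·d_B = (11.9595,11.5111)
sweep = 180° − θ = 16.2248°

center=(1.1768,15.8782) T_A=(12.7503,14.6978) T_B=(11.9595,11.5111) sweep=16.2248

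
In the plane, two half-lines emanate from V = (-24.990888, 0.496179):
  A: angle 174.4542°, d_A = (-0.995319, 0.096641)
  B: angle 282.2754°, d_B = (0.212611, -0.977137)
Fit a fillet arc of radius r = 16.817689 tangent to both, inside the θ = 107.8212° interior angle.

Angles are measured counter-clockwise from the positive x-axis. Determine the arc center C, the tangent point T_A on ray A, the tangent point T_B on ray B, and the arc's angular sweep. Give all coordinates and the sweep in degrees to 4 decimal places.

center=(-38.8177,-15.0581) T_A=(-37.1924,1.6809) T_B=(-22.3845,-11.4824) sweep=72.1788

bisector direction at 228.3648° = (-0.664386,-0.747390)
center distance |VC| = r/sin(θ/2) = 16.817689/sin(53.9106°) = 20.811425
C = V + |VC|·bis = (-38.8177,-15.0581)
T_A = V + ((C−V)·d_A)·d_A = V + 12.2589·d_A = (-37.1924,1.6809)
T_B = V + ((C−V)·d_B)·d_B = V + 12.2589·d_B = (-22.3845,-11.4824)
sweep = 180° − θ = 72.1788°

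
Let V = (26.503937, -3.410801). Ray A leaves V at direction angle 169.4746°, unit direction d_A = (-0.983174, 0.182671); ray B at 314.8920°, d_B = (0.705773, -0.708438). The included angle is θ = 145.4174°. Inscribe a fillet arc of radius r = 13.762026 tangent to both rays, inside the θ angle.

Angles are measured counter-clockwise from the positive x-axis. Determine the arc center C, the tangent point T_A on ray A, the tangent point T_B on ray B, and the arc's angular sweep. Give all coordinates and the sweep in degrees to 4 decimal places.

bisector direction at 242.1833° = (-0.466644,-0.884445)
center distance |VC| = r/sin(θ/2) = 13.762026/sin(72.7087°) = 14.413427
C = V + |VC|·bis = (19.7780,-16.1587)
T_A = V + ((C−V)·d_A)·d_A = V + 4.2841·d_A = (22.2919,-2.6282)
T_B = V + ((C−V)·d_B)·d_B = V + 4.2841·d_B = (29.5275,-6.4458)
sweep = 180° − θ = 34.5826°

center=(19.7780,-16.1587) T_A=(22.2919,-2.6282) T_B=(29.5275,-6.4458) sweep=34.5826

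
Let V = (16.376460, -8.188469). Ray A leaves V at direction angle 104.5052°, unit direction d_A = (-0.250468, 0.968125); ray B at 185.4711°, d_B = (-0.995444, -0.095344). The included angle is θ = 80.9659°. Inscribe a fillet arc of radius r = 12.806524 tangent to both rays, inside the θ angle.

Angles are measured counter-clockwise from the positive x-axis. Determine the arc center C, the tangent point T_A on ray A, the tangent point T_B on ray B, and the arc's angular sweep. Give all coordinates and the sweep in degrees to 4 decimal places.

bisector direction at 144.9881° = (-0.819033,0.573746)
center distance |VC| = r/sin(θ/2) = 12.806524/sin(40.4830°) = 19.725963
C = V + |VC|·bis = (0.2202,3.1292)
T_A = V + ((C−V)·d_A)·d_A = V + 15.0036·d_A = (12.6186,6.3368)
T_B = V + ((C−V)·d_B)·d_B = V + 15.0036·d_B = (1.4413,-9.6190)
sweep = 180° − θ = 99.0341°

center=(0.2202,3.1292) T_A=(12.6186,6.3368) T_B=(1.4413,-9.6190) sweep=99.0341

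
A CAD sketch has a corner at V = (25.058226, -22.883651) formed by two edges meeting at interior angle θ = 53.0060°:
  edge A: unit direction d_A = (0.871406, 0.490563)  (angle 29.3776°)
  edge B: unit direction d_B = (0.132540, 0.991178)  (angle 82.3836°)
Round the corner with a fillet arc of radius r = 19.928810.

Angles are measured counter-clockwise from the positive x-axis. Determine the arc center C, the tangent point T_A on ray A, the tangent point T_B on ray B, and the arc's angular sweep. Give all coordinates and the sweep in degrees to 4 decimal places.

bisector direction at 55.8806° = (0.560919,0.827870)
center distance |VC| = r/sin(θ/2) = 19.928810/sin(26.5030°) = 44.658931
C = V + |VC|·bis = (50.1083,14.0882)
T_A = V + ((C−V)·d_A)·d_A = V + 39.9658·d_A = (59.8846,-3.2779)
T_B = V + ((C−V)·d_B)·d_B = V + 39.9658·d_B = (30.3553,16.7295)
sweep = 180° − θ = 126.9940°

center=(50.1083,14.0882) T_A=(59.8846,-3.2779) T_B=(30.3553,16.7295) sweep=126.9940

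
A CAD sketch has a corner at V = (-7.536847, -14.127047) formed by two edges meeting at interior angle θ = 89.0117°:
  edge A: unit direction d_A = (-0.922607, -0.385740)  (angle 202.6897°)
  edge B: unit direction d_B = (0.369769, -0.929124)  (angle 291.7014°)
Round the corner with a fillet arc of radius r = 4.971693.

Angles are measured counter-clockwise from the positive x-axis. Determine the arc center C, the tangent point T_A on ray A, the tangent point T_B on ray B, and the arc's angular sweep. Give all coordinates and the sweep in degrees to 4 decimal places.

center=(-10.2858,-20.6651) T_A=(-12.2036,-16.0782) T_B=(-5.6665,-18.8267) sweep=90.9883

bisector direction at 247.1955° = (-0.387587,-0.921833)
center distance |VC| = r/sin(θ/2) = 4.971693/sin(44.5059°) = 7.092468
C = V + |VC|·bis = (-10.2858,-20.6651)
T_A = V + ((C−V)·d_A)·d_A = V + 5.0582·d_A = (-12.2036,-16.0782)
T_B = V + ((C−V)·d_B)·d_B = V + 5.0582·d_B = (-5.6665,-18.8267)
sweep = 180° − θ = 90.9883°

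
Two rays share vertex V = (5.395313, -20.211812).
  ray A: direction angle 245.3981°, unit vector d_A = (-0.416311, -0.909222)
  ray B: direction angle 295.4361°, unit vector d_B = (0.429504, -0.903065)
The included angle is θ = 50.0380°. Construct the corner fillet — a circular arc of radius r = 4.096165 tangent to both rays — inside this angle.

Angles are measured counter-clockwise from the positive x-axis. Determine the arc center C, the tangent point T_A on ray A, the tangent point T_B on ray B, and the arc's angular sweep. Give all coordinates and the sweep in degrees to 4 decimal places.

center=(5.4658,-29.8970) T_A=(1.7415,-28.1917) T_B=(9.1649,-28.1377) sweep=129.9620

bisector direction at 270.4171° = (0.007280,-0.999974)
center distance |VC| = r/sin(θ/2) = 4.096165/sin(25.0190°) = 9.685465
C = V + |VC|·bis = (5.4658,-29.8970)
T_A = V + ((C−V)·d_A)·d_A = V + 8.7767·d_A = (1.7415,-28.1917)
T_B = V + ((C−V)·d_B)·d_B = V + 8.7767·d_B = (9.1649,-28.1377)
sweep = 180° − θ = 129.9620°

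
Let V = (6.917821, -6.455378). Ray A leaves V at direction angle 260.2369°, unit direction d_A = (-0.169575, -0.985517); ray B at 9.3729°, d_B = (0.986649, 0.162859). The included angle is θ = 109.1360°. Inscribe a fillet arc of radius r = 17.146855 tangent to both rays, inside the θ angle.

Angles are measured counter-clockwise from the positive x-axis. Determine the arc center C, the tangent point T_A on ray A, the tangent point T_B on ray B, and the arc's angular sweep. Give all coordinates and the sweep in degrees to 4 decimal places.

center=(21.7475,-21.3864) T_A=(4.8490,-18.4787) T_B=(18.9550,-4.4685) sweep=70.8640

bisector direction at 314.8049° = (0.704695,-0.709510)
center distance |VC| = r/sin(θ/2) = 17.146855/sin(54.5680°) = 21.044143
C = V + |VC|·bis = (21.7475,-21.3864)
T_A = V + ((C−V)·d_A)·d_A = V + 12.2001·d_A = (4.8490,-18.4787)
T_B = V + ((C−V)·d_B)·d_B = V + 12.2001·d_B = (18.9550,-4.4685)
sweep = 180° − θ = 70.8640°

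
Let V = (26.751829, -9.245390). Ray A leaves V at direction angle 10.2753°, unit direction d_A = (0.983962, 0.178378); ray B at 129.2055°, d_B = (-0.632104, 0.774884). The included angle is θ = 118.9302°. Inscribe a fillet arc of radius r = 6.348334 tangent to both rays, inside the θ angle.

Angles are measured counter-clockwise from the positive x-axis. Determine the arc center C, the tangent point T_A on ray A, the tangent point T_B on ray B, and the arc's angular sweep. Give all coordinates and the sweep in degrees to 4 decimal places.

bisector direction at 69.7404° = (0.346274,0.938133)
center distance |VC| = r/sin(θ/2) = 6.348334/sin(59.4651°) = 7.370472
C = V + |VC|·bis = (29.3040,-2.3309)
T_A = V + ((C−V)·d_A)·d_A = V + 3.7447·d_A = (30.4364,-8.5774)
T_B = V + ((C−V)·d_B)·d_B = V + 3.7447·d_B = (24.3848,-6.3437)
sweep = 180° − θ = 61.0698°

center=(29.3040,-2.3309) T_A=(30.4364,-8.5774) T_B=(24.3848,-6.3437) sweep=61.0698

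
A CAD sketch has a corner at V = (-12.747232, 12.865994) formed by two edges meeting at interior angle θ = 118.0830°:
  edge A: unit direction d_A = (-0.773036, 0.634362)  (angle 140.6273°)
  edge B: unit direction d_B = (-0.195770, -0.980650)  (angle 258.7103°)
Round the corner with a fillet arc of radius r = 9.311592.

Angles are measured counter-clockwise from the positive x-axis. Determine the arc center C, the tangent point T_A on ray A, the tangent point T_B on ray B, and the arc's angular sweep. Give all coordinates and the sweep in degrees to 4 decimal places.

center=(-22.9722,9.2112) T_A=(-17.0653,16.4094) T_B=(-13.8408,7.3883) sweep=61.9170

bisector direction at 199.6688° = (-0.941654,-0.336583)
center distance |VC| = r/sin(θ/2) = 9.311592/sin(59.0415°) = 10.858491
C = V + |VC|·bis = (-22.9722,9.2112)
T_A = V + ((C−V)·d_A)·d_A = V + 5.5858·d_A = (-17.0653,16.4094)
T_B = V + ((C−V)·d_B)·d_B = V + 5.5858·d_B = (-13.8408,7.3883)
sweep = 180° − θ = 61.9170°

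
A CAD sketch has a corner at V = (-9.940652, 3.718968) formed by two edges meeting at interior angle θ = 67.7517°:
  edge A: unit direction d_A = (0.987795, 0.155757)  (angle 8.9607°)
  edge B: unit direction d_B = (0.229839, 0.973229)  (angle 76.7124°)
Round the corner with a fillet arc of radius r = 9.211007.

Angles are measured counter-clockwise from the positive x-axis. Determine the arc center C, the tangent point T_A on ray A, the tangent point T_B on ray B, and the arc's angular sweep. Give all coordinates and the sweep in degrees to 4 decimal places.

center=(2.1771,14.9545) T_A=(3.6118,5.8559) T_B=(-6.7873,17.0716) sweep=112.2483

bisector direction at 42.8366° = (0.733296,0.679909)
center distance |VC| = r/sin(θ/2) = 9.211007/sin(33.8758°) = 16.525092
C = V + |VC|·bis = (2.1771,14.9545)
T_A = V + ((C−V)·d_A)·d_A = V + 13.7199·d_A = (3.6118,5.8559)
T_B = V + ((C−V)·d_B)·d_B = V + 13.7199·d_B = (-6.7873,17.0716)
sweep = 180° − θ = 112.2483°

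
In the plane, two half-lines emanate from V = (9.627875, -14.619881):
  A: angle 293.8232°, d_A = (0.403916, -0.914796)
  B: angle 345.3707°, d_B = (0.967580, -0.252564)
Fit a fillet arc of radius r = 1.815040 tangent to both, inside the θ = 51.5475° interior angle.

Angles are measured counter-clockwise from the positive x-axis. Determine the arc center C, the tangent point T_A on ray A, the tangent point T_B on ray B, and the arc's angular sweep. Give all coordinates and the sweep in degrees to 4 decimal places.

bisector direction at 319.5969° = (0.761504,-0.648160)
center distance |VC| = r/sin(θ/2) = 1.815040/sin(25.7737°) = 4.174247
C = V + |VC|·bis = (12.8066,-17.3255)
T_A = V + ((C−V)·d_A)·d_A = V + 3.7590·d_A = (11.1462,-18.0586)
T_B = V + ((C−V)·d_B)·d_B = V + 3.7590·d_B = (13.2650,-15.5693)
sweep = 180° − θ = 128.4525°

center=(12.8066,-17.3255) T_A=(11.1462,-18.0586) T_B=(13.2650,-15.5693) sweep=128.4525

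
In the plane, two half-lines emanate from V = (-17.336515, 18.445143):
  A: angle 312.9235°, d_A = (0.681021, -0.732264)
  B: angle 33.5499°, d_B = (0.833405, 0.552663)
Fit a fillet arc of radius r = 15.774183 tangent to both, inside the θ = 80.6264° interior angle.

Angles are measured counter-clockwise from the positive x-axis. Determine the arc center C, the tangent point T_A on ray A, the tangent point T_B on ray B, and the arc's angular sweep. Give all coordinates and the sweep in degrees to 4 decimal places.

center=(6.8756,15.5737) T_A=(-4.6752,4.8312) T_B=(-1.8422,28.7200) sweep=99.3736

bisector direction at 353.2367° = (0.993041,-0.117768)
center distance |VC| = r/sin(θ/2) = 15.774183/sin(40.3132°) = 24.381801
C = V + |VC|·bis = (6.8756,15.5737)
T_A = V + ((C−V)·d_A)·d_A = V + 18.5916·d_A = (-4.6752,4.8312)
T_B = V + ((C−V)·d_B)·d_B = V + 18.5916·d_B = (-1.8422,28.7200)
sweep = 180° − θ = 99.3736°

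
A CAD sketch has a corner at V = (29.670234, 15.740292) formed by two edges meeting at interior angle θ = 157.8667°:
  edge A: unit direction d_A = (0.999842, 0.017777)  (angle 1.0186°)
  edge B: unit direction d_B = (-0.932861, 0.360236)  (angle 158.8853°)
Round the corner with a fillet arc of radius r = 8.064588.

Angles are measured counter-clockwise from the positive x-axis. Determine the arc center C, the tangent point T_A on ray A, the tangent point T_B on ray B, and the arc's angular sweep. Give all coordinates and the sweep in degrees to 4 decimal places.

center=(31.1040,23.8316) T_A=(31.2473,15.7683) T_B=(28.1988,16.3085) sweep=22.1333

bisector direction at 79.9519° = (0.174474,0.984662)
center distance |VC| = r/sin(θ/2) = 8.064588/sin(78.9334°) = 8.217394
C = V + |VC|·bis = (31.1040,23.8316)
T_A = V + ((C−V)·d_A)·d_A = V + 1.5773·d_A = (31.2473,15.7683)
T_B = V + ((C−V)·d_B)·d_B = V + 1.5773·d_B = (28.1988,16.3085)
sweep = 180° − θ = 22.1333°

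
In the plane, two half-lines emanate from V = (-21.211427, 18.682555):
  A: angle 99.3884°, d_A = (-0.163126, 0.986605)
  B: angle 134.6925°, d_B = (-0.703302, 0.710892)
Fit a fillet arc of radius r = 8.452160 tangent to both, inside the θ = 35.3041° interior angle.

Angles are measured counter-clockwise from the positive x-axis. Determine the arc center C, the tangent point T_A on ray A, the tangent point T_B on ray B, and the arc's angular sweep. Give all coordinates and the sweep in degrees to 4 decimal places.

bisector direction at 117.0404° = (-0.454619,0.890686)
center distance |VC| = r/sin(θ/2) = 8.452160/sin(17.6520°) = 27.873237
C = V + |VC|·bis = (-33.8831,43.5089)
T_A = V + ((C−V)·d_A)·d_A = V + 26.5608·d_A = (-25.5442,44.8876)
T_B = V + ((C−V)·d_B)·d_B = V + 26.5608·d_B = (-39.8917,37.5644)
sweep = 180° − θ = 144.6959°

center=(-33.8831,43.5089) T_A=(-25.5442,44.8876) T_B=(-39.8917,37.5644) sweep=144.6959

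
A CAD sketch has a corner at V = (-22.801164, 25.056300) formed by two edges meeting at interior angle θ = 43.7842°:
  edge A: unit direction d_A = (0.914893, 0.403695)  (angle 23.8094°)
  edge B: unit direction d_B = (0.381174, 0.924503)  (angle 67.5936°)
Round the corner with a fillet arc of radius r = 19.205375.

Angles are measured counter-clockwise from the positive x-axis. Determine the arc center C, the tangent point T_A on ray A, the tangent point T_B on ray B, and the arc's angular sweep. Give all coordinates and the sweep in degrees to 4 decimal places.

bisector direction at 45.7015° = (0.698397,0.715711)
center distance |VC| = r/sin(θ/2) = 19.205375/sin(21.8921°) = 51.508295
C = V + |VC|·bis = (13.1721,61.9214)
T_A = V + ((C−V)·d_A)·d_A = V + 47.7939·d_A = (20.9252,44.3505)
T_B = V + ((C−V)·d_B)·d_B = V + 47.7939·d_B = (-4.5834,69.2419)
sweep = 180° − θ = 136.2158°

center=(13.1721,61.9214) T_A=(20.9252,44.3505) T_B=(-4.5834,69.2419) sweep=136.2158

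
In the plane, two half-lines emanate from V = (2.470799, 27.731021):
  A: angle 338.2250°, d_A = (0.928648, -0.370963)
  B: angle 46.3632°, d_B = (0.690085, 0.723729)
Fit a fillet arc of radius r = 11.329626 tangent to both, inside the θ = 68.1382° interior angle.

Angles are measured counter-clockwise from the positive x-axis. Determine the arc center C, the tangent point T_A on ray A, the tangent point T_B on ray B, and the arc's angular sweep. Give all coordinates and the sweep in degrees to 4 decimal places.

bisector direction at 12.2941° = (0.977068,0.212930)
center distance |VC| = r/sin(θ/2) = 11.329626/sin(34.0691°) = 20.224529
C = V + |VC|·bis = (22.2315,32.0374)
T_A = V + ((C−V)·d_A)·d_A = V + 16.7532·d_A = (18.0287,21.5162)
T_B = V + ((C−V)·d_B)·d_B = V + 16.7532·d_B = (14.0320,39.8558)
sweep = 180° − θ = 111.8618°

center=(22.2315,32.0374) T_A=(18.0287,21.5162) T_B=(14.0320,39.8558) sweep=111.8618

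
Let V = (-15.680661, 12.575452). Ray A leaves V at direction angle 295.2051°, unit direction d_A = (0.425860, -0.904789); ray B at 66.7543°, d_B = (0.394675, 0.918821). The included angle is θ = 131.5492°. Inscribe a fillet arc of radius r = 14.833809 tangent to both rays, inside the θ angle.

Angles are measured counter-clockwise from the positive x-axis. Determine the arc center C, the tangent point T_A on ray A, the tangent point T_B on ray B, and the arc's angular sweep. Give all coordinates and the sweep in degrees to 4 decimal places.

bisector direction at 0.9797° = (0.999854,0.017098)
center distance |VC| = r/sin(θ/2) = 14.833809/sin(65.7746°) = 16.266242
C = V + |VC|·bis = (0.5832,12.8536)
T_A = V + ((C−V)·d_A)·d_A = V + 6.6745·d_A = (-12.8383,6.5365)
T_B = V + ((C−V)·d_B)·d_B = V + 6.6745·d_B = (-13.0464,18.7081)
sweep = 180° − θ = 48.4508°

center=(0.5832,12.8536) T_A=(-12.8383,6.5365) T_B=(-13.0464,18.7081) sweep=48.4508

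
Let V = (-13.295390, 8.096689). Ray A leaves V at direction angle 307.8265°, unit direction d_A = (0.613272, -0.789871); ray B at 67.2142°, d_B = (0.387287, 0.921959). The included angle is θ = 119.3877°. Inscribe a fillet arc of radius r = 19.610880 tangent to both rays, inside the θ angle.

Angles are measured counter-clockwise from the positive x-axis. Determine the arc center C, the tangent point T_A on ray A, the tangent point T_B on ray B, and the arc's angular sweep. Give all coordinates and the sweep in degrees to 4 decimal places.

bisector direction at 7.5204° = (0.991398,0.130878)
center distance |VC| = r/sin(θ/2) = 19.610880/sin(59.6938°) = 22.715093
C = V + |VC|·bis = (9.2243,11.0696)
T_A = V + ((C−V)·d_A)·d_A = V + 11.4625·d_A = (-6.2658,-0.9572)
T_B = V + ((C−V)·d_B)·d_B = V + 11.4625·d_B = (-8.8561,18.6646)
sweep = 180° − θ = 60.6123°

center=(9.2243,11.0696) T_A=(-6.2658,-0.9572) T_B=(-8.8561,18.6646) sweep=60.6123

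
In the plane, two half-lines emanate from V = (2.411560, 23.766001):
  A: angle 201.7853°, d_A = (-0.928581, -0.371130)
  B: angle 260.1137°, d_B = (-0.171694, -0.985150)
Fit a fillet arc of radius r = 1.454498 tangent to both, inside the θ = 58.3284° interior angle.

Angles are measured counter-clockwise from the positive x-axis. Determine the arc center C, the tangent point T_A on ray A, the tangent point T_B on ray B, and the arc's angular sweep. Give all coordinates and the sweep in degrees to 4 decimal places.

center=(0.5312,21.4481) T_A=(-0.0086,22.7987) T_B=(1.9641,21.1984) sweep=121.6716

bisector direction at 230.9495° = (-0.630005,-0.776591)
center distance |VC| = r/sin(θ/2) = 1.454498/sin(29.1642°) = 2.984724
C = V + |VC|·bis = (0.5312,21.4481)
T_A = V + ((C−V)·d_A)·d_A = V + 2.6063·d_A = (-0.0086,22.7987)
T_B = V + ((C−V)·d_B)·d_B = V + 2.6063·d_B = (1.9641,21.1984)
sweep = 180° − θ = 121.6716°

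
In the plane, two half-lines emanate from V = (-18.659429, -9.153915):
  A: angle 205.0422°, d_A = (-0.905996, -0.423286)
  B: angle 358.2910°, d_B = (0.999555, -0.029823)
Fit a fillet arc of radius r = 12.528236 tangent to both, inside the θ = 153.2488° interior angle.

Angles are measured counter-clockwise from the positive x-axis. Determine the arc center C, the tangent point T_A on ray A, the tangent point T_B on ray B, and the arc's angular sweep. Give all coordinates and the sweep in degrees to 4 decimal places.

center=(-16.0554,-21.7654) T_A=(-21.3584,-10.4149) T_B=(-15.6817,-9.2428) sweep=26.7512

bisector direction at 281.6666° = (0.202216,-0.979341)
center distance |VC| = r/sin(θ/2) = 12.528236/sin(76.6244°) = 12.877546
C = V + |VC|·bis = (-16.0554,-21.7654)
T_A = V + ((C−V)·d_A)·d_A = V + 2.9790·d_A = (-21.3584,-10.4149)
T_B = V + ((C−V)·d_B)·d_B = V + 2.9790·d_B = (-15.6817,-9.2428)
sweep = 180° − θ = 26.7512°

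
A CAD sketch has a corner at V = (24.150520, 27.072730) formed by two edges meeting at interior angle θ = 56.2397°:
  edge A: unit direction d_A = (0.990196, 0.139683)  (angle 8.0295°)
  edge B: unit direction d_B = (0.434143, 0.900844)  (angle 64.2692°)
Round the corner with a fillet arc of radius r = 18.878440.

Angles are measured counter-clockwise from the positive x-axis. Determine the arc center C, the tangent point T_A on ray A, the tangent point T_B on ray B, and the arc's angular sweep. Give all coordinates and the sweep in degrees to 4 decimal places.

bisector direction at 36.1494° = (0.807482,0.589892)
center distance |VC| = r/sin(θ/2) = 18.878440/sin(28.1198°) = 40.054616
C = V + |VC|·bis = (56.4939,50.7006)
T_A = V + ((C−V)·d_A)·d_A = V + 35.3267·d_A = (59.1309,32.0073)
T_B = V + ((C−V)·d_B)·d_B = V + 35.3267·d_B = (39.4874,58.8966)
sweep = 180° − θ = 123.7603°

center=(56.4939,50.7006) T_A=(59.1309,32.0073) T_B=(39.4874,58.8966) sweep=123.7603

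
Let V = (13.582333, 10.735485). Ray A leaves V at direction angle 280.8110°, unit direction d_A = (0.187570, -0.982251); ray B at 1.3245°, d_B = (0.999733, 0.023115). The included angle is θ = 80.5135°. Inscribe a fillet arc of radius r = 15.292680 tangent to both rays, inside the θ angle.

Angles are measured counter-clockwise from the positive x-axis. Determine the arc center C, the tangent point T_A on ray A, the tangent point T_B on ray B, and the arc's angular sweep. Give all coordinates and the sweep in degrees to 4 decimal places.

bisector direction at 321.0677° = (0.777890,-0.628401)
center distance |VC| = r/sin(θ/2) = 15.292680/sin(40.2567°) = 23.665044
C = V + |VC|·bis = (31.9911,-4.1357)
T_A = V + ((C−V)·d_A)·d_A = V + 18.0601·d_A = (16.9699,-7.0041)
T_B = V + ((C−V)·d_B)·d_B = V + 18.0601·d_B = (31.6376,11.1529)
sweep = 180° − θ = 99.4865°

center=(31.9911,-4.1357) T_A=(16.9699,-7.0041) T_B=(31.6376,11.1529) sweep=99.4865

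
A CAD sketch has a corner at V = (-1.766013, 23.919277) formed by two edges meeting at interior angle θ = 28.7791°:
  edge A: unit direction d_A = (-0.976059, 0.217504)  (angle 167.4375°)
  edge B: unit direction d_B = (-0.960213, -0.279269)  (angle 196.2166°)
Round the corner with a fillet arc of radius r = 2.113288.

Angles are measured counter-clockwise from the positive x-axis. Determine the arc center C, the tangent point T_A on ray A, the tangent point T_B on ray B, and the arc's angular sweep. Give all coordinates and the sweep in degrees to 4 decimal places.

bisector direction at 181.8271° = (-0.999492,-0.031883)
center distance |VC| = r/sin(θ/2) = 2.113288/sin(14.3895°) = 8.503724
C = V + |VC|·bis = (-10.2654,23.6482)
T_A = V + ((C−V)·d_A)·d_A = V + 8.2369·d_A = (-9.8058,25.7109)
T_B = V + ((C−V)·d_B)·d_B = V + 8.2369·d_B = (-9.6752,21.6189)
sweep = 180° − θ = 151.2209°

center=(-10.2654,23.6482) T_A=(-9.8058,25.7109) T_B=(-9.6752,21.6189) sweep=151.2209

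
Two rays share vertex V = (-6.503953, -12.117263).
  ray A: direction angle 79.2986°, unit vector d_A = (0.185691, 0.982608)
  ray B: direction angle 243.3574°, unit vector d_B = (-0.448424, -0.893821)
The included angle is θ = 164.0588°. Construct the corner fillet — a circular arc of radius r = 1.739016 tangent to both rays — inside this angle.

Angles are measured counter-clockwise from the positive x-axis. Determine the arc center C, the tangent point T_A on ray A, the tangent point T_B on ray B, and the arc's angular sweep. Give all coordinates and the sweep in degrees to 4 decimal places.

bisector direction at 161.3280° = (-0.947367,0.320150)
center distance |VC| = r/sin(θ/2) = 1.739016/sin(82.0294°) = 1.755980
C = V + |VC|·bis = (-8.1675,-11.5551)
T_A = V + ((C−V)·d_A)·d_A = V + 0.2435·d_A = (-6.4587,-11.8780)
T_B = V + ((C−V)·d_B)·d_B = V + 0.2435·d_B = (-6.6131,-12.3349)
sweep = 180° − θ = 15.9412°

center=(-8.1675,-11.5551) T_A=(-6.4587,-11.8780) T_B=(-6.6131,-12.3349) sweep=15.9412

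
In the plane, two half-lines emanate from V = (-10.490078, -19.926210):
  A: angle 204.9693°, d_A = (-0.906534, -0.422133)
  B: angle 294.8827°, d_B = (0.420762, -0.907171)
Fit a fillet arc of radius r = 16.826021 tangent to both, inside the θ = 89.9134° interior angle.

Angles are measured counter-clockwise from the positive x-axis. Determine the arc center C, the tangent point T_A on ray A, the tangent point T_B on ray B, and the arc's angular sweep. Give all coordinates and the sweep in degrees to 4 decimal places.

bisector direction at 249.9260° = (-0.343234,-0.939250)
center distance |VC| = r/sin(θ/2) = 16.826021/sin(44.9567°) = 23.813590
C = V + |VC|·bis = (-18.6637,-42.2931)
T_A = V + ((C−V)·d_A)·d_A = V + 16.8515·d_A = (-25.7665,-27.0398)
T_B = V + ((C−V)·d_B)·d_B = V + 16.8515·d_B = (-3.3996,-35.2134)
sweep = 180° − θ = 90.0866°

center=(-18.6637,-42.2931) T_A=(-25.7665,-27.0398) T_B=(-3.3996,-35.2134) sweep=90.0866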